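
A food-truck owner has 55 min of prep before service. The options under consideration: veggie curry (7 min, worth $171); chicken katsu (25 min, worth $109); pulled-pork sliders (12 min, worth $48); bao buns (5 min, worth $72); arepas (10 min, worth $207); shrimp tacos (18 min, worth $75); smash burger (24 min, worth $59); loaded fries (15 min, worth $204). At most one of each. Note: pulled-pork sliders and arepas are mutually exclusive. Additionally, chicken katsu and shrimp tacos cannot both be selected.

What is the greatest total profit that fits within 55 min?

Ranking by ratio (profit/min): veggie curry 24.43, arepas 20.70, bao buns 14.40.
Veggie curry + bao buns + arepas + shrimp tacos + loaded fries uses 55 of the 55 min and totals 729.

729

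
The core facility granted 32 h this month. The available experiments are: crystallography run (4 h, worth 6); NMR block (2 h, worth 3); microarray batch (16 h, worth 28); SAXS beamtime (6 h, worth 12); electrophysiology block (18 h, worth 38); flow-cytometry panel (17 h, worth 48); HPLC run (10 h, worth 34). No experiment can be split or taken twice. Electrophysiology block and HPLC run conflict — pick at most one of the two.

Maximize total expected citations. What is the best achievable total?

88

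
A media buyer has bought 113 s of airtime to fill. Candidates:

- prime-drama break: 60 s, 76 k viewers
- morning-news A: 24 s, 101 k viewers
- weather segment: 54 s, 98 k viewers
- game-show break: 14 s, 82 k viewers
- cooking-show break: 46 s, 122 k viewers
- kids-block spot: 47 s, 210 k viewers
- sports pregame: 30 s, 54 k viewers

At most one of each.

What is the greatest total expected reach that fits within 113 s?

414

Taking the top-ratio spots first gives morning-news A + game-show break + kids-block spot for 393 (85 s).
Replace morning-news A with cooking-show break: the trade gains 21 net, giving 414 at 107 s.
Every other selection either busts 113 s or fails to beat 414.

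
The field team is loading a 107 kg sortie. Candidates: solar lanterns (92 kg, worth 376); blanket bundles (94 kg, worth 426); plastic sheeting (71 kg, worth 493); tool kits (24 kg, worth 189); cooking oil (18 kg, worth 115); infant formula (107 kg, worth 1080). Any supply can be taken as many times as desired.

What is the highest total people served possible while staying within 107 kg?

Taking infant formula: 107 kg used, 1080 in people served.

1080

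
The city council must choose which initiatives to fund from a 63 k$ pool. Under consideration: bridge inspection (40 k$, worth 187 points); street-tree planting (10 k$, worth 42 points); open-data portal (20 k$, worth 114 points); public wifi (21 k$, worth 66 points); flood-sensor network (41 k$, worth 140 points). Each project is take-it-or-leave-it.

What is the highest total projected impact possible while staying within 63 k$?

301

The ratio ordering already packs tightly: bridge inspection + open-data portal, 60 k$, 301.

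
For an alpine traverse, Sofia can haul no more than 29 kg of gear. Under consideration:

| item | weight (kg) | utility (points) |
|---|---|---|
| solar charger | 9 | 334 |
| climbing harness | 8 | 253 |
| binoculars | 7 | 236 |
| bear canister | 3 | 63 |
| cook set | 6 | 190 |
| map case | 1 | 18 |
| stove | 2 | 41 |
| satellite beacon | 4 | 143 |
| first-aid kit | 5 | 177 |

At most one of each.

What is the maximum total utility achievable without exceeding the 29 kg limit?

1000

Taking the top-ratio items first gives solar charger + binoculars + bear canister + map case + satellite beacon + first-aid kit for 971 (29 kg).
The 8 kg tied up in bear canister and map case and satellite beacon is better spent on climbing harness — total rises to 1000 (29 kg).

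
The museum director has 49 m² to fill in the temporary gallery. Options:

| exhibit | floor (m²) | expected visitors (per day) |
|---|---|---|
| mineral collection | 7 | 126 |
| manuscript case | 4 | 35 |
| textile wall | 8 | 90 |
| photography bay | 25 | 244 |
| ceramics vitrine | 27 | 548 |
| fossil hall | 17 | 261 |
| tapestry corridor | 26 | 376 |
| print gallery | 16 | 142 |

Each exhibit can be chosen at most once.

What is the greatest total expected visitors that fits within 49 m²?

844

The ratio heuristic lands on mineral collection + manuscript case + textile wall + ceramics vitrine (799) but leaves 3 m² idle.
The 15 m² tied up in mineral collection and textile wall is better spent on fossil hall — total rises to 844 (48 m²).
Next best is ceramics vitrine + fossil hall at 809 (44 m²) — short by 35.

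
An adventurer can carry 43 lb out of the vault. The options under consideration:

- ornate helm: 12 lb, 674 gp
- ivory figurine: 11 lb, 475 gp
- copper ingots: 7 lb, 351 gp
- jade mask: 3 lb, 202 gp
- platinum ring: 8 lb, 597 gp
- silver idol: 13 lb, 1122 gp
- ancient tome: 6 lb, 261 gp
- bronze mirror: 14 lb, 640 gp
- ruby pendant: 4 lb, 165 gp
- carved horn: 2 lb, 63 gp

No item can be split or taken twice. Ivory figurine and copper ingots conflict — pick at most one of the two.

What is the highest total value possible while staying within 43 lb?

2946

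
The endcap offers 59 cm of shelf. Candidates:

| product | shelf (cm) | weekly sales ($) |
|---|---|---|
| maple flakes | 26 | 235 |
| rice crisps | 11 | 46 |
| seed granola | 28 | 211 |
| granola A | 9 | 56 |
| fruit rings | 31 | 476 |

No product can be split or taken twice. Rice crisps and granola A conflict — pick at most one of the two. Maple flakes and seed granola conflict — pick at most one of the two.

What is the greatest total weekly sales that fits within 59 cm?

711

Ranking by ratio (weekly sales/cm): fruit rings 15.35, maple flakes 9.04, seed granola 7.54.
Taking maple flakes + fruit rings: 57 cm used, 711 in weekly sales.
Next best is seed granola + fruit rings at 687 (59 cm) — short by 24.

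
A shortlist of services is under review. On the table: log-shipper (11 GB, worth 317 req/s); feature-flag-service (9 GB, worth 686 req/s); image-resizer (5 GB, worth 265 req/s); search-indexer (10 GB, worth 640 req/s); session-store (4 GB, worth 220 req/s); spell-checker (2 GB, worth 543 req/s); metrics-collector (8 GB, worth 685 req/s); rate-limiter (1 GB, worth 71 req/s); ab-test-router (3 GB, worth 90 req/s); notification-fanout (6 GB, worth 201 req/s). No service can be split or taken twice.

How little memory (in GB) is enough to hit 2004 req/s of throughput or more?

22

Look for the lowest-memory combination reaching 2004.
feature-flag-service + spell-checker + metrics-collector + ab-test-router: 2004 throughput at 22 GB.
Below 22 GB the best achievable stays under 2004.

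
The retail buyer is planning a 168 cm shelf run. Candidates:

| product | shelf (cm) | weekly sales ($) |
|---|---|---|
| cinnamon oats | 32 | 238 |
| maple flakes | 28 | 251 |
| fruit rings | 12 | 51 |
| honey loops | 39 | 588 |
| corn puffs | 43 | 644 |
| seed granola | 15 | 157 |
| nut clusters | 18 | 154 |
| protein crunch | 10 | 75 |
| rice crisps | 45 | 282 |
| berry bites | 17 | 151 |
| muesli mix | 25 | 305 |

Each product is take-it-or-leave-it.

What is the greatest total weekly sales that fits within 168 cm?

By weekly sales per cm: honey loops 15.08, corn puffs 14.98, muesli mix 12.20 lead.
The ratio heuristic lands on maple flakes + honey loops + corn puffs + seed granola + berry bites + muesli mix (2096) but leaves 1 cm idle.
The 17 cm tied up in berry bites is better spent on nut clusters — total rises to 2099 (168 cm).
An exhaustive check of the 2048 subsets confirms 2099.

2099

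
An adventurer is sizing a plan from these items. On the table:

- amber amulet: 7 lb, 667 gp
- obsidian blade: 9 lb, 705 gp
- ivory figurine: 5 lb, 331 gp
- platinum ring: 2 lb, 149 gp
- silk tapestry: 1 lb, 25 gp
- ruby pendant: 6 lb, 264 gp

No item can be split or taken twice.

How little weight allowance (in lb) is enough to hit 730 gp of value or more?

9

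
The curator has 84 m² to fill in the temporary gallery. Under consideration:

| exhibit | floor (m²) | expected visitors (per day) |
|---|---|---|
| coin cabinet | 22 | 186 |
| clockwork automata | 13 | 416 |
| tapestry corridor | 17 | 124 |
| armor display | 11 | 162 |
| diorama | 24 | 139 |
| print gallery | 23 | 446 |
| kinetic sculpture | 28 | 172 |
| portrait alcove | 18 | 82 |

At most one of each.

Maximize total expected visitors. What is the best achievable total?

Greedy by ratio would take coin cabinet + clockwork automata + armor display + print gallery: 69 m² used, total 1210.
The 22 m² tied up in coin cabinet is better spent on tapestry corridor + portrait alcove — total rises to 1230 (82 m²).

1230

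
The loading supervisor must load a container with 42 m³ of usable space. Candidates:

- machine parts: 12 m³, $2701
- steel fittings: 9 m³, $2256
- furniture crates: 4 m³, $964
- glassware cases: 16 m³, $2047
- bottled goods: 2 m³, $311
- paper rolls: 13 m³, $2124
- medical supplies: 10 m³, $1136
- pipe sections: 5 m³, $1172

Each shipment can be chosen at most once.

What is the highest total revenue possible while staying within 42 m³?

8564

By revenue per m³: steel fittings 250.67, furniture crates 241.00, pipe sections 234.40, machine parts 225.08 lead.
Greedy by ratio would take machine parts + steel fittings + furniture crates + bottled goods + medical supplies + pipe sections: 42 m³ used, total 8540.
Dropping furniture crates and medical supplies frees 14 m³; slotting in paper rolls (13 m³) lifts the total to 8564 at 41 m³.
The closest alternative, machine parts + steel fittings + furniture crates + bottled goods + medical supplies + pipe sections, reaches only 8540.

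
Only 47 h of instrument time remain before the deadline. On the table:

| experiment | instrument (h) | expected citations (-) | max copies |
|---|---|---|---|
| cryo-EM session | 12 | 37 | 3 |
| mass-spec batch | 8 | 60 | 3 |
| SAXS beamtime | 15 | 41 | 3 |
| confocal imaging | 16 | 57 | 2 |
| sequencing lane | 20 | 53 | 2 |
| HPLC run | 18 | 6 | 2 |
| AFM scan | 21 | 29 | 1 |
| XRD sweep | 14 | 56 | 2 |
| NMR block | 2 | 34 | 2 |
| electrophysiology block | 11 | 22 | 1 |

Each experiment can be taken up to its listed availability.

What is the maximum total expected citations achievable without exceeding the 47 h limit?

Filling by ratio: 3×mass-spec batch + XRD sweep + 2×NMR block for 304, with 5 h left unused.
Dropping XRD sweep frees 14 h; slotting in confocal imaging (16 h) lifts the total to 305 at 44 h.
Every other selection either busts 47 h or exceeds an availability limit or fails to beat 305.

305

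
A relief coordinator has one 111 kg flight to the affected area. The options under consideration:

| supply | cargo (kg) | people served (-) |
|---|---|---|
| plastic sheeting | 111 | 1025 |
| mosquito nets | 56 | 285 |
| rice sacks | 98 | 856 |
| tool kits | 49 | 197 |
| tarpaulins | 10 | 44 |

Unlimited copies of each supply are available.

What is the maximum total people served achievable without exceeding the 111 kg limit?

1025

Best packing: plastic sheeting — 111 kg, 1025 total.
That's the maximum — no swap from here does better than 1025.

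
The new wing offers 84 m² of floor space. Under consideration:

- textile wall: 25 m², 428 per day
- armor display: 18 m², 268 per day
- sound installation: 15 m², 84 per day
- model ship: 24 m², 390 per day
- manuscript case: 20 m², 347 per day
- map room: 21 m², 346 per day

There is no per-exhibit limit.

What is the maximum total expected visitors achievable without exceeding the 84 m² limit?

1431

Taking the top-ratio exhibits first gives 4×manuscript case for 1388 (80 m²).
Dropping manuscript case frees 20 m²; slotting in model ship (24 m²) lifts the total to 1431 at 84 m².
No other feasible combination exceeds 1431.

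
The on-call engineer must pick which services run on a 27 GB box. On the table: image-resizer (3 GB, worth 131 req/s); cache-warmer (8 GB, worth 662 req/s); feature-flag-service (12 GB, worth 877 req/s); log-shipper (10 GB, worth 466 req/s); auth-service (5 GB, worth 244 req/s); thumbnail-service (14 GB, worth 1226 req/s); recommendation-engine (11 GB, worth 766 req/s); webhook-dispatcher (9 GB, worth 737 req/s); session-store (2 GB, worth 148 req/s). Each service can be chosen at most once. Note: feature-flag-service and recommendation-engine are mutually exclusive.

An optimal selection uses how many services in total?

4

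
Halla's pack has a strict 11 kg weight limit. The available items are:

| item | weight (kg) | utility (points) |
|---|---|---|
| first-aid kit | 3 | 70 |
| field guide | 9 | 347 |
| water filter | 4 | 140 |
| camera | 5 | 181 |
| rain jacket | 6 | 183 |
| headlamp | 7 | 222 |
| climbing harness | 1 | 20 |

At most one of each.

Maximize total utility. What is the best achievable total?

Field guide + climbing harness uses 10 of the 11 kg and totals 367.

367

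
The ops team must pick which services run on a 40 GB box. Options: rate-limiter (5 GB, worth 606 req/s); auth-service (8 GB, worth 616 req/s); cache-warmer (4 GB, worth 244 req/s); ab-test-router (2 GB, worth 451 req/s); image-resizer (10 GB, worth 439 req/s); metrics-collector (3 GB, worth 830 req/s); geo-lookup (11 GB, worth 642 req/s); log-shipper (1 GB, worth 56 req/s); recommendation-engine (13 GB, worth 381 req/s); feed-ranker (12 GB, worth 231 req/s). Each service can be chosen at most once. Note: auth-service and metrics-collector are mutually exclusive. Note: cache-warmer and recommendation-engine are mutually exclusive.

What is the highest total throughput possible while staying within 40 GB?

3268

Best packing: rate-limiter + cache-warmer + ab-test-router + image-resizer + metrics-collector + geo-lookup + log-shipper — 36 GB, 3268 total.
The closest alternative, rate-limiter + cache-warmer + ab-test-router + image-resizer + metrics-collector + geo-lookup, reaches only 3212.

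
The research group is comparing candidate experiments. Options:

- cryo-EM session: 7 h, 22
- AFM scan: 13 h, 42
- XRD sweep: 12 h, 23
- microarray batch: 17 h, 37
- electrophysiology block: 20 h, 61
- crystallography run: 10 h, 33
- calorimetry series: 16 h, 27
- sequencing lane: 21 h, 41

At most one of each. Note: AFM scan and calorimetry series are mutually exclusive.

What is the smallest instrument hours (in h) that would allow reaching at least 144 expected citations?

Need the lightest bundle worth ≥ 144.
cryo-EM session + AFM scan + electrophysiology block + crystallography run: 158 expected citations at 50 h.
Below 50 h the best achievable stays under 144.

50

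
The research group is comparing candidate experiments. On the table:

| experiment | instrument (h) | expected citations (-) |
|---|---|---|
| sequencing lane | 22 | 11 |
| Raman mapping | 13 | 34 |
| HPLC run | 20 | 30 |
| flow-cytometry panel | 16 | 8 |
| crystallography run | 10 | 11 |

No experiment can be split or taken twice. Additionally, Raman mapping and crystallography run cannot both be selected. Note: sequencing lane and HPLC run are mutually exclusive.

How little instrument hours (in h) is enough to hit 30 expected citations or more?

13

Minimise h subject to total expected citations ≥ 30.
Raman mapping: 34 expected citations at 13 h.
Any bundle with less than 13 h falls short of 30.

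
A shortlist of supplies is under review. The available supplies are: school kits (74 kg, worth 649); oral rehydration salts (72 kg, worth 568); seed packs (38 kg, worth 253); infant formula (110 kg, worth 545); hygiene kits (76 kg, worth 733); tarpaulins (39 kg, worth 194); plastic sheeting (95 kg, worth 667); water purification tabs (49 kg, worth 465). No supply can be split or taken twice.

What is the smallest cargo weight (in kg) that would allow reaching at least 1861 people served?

220

Minimise kg subject to total people served ≥ 1861.
hygiene kits + plastic sheeting + water purification tabs reaches 1865 using 220 kg.
No combination under 220 kg hits 1861.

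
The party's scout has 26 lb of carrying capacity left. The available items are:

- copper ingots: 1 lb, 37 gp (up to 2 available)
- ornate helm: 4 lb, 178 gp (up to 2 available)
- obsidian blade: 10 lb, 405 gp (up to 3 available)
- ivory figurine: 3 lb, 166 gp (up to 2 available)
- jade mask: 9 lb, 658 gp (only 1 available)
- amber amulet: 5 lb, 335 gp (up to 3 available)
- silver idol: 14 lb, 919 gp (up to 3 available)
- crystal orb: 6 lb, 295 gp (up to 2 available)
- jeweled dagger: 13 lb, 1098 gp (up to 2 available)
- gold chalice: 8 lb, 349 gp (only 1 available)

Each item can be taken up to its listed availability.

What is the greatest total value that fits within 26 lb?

2×jeweled dagger uses 26 of the 26 lb and totals 2196.
Nothing else within 26 lb beats 2196.

2196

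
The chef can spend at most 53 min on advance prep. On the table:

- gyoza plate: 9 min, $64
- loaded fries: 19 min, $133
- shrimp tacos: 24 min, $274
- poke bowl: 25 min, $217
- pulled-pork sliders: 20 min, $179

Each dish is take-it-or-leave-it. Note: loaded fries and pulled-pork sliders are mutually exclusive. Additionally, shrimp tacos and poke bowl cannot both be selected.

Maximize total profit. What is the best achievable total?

517

Gyoza plate + shrimp tacos + pulled-pork sliders uses 53 of the 53 min and totals 517.
Nothing else feasible within 53 min beats 517.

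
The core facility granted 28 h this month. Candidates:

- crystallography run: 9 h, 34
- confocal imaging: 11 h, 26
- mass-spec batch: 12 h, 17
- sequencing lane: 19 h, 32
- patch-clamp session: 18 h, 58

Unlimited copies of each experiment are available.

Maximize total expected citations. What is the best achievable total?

3×crystallography run uses 27 of the 28 h and totals 102.

102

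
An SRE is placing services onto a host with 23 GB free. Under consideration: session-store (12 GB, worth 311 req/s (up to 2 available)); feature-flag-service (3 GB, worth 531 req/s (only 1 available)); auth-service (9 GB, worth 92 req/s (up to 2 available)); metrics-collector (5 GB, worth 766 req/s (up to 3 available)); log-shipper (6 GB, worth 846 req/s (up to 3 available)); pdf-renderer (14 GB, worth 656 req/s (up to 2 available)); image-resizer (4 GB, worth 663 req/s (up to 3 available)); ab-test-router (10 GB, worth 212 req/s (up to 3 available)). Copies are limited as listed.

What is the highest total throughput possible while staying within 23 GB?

Filling by ratio: feature-flag-service + metrics-collector + 3×image-resizer for 3286, with 3 GB left unused.
The 7 GB tied up in feature-flag-service and image-resizer is better spent on 2×metrics-collector — total rises to 3624 (23 GB).
No other feasible combination exceeds 3624.

3624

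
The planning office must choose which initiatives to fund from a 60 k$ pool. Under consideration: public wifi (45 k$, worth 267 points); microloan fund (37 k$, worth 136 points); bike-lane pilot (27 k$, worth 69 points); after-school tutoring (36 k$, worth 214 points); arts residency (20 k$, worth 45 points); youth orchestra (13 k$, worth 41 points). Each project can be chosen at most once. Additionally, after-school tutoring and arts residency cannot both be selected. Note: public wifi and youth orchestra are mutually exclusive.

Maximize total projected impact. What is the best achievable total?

The ratio heuristic lands on after-school tutoring + youth orchestra (255) but leaves 11 k$ idle.
The 49 k$ tied up in after-school tutoring and youth orchestra is better spent on public wifi — total rises to 267 (45 k$).

267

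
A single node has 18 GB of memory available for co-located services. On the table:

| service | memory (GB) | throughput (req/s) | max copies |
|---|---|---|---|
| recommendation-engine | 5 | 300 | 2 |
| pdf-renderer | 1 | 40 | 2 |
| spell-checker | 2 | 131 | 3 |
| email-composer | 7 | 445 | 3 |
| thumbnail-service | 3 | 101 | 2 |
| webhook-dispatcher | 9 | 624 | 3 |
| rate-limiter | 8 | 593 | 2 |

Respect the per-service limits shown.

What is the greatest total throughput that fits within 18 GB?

1317

Taking spell-checker + 2×rate-limiter: 18 GB used, 1317 in throughput.
Every other selection either busts 18 GB or exceeds an availability limit or fails to beat 1317.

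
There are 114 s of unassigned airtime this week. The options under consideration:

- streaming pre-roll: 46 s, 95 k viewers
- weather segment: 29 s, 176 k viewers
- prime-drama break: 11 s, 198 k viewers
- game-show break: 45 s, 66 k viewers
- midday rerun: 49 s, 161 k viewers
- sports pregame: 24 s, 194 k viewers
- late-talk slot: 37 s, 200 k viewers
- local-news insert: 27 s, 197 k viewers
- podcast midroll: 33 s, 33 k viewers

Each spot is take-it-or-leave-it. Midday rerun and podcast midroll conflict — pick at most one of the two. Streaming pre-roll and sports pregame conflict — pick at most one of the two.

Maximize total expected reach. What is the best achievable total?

789

A density-first pass picks weather segment + prime-drama break + sports pregame + local-news insert — 765 at 91 s.
Dropping weather segment frees 29 s; slotting in late-talk slot (37 s) lifts the total to 789 at 99 s.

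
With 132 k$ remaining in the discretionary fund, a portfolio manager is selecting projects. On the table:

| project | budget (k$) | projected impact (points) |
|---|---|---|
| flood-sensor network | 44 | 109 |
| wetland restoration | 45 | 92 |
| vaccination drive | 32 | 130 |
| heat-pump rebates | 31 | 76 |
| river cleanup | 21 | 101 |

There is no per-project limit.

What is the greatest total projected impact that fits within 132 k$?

Density check — river cleanup 4.81, vaccination drive 4.06, flood-sensor network 2.48, heat-pump rebates 2.45 are the best per k$.
6×river cleanup uses 126 of the 132 k$ and totals 606.

606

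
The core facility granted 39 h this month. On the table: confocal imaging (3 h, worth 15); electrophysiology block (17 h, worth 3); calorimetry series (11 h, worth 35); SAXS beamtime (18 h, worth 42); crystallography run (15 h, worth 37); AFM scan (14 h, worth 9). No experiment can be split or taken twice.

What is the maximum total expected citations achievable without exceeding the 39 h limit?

94

By expected citations per h: confocal imaging 5.00, calorimetry series 3.18, crystallography run 2.47 lead.
A density-first pass picks confocal imaging + calorimetry series + crystallography run — 87 at 29 h.
The 11 h tied up in calorimetry series is better spent on SAXS beamtime — total rises to 94 (36 h).
Next best is confocal imaging + calorimetry series + SAXS beamtime at 92 (32 h) — short by 2.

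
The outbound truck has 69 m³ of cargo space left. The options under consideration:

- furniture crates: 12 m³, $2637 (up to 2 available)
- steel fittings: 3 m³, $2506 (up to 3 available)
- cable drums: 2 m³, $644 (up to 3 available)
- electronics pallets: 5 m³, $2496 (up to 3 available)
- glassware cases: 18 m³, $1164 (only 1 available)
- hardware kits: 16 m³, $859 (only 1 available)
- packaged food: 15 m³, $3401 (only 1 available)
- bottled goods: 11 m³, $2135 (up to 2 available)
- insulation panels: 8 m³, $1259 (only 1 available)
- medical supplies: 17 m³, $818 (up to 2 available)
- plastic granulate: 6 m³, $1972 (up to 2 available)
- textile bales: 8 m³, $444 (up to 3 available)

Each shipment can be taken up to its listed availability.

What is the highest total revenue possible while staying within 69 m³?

The ratio ordering already packs tightly: furniture crates + 3×steel fittings + 3×cable drums + 3×electronics pallets + packaged food + 2×plastic granulate, 69 m³, 26920.
Nothing else within 69 m³ beats 26920.

26920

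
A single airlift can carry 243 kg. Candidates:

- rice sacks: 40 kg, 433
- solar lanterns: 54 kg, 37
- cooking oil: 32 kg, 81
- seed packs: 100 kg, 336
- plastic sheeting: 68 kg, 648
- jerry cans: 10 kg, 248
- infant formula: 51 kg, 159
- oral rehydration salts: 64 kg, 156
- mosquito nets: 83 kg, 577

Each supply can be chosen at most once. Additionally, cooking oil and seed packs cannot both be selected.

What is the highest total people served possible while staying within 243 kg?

1987

The ratio ordering already packs tightly: rice sacks + cooking oil + plastic sheeting + jerry cans + mosquito nets, 233 kg, 1987.
Nothing else feasible within 243 kg beats 1987.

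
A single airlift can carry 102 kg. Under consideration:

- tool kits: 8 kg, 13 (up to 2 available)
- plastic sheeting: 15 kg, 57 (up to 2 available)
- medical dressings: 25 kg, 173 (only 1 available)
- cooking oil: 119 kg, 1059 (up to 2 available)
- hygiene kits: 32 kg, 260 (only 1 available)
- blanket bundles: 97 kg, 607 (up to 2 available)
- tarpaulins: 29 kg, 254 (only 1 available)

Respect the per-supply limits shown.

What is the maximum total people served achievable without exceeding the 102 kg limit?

744

Taking plastic sheeting + medical dressings + hygiene kits + tarpaulins: 101 kg used, 744 in people served.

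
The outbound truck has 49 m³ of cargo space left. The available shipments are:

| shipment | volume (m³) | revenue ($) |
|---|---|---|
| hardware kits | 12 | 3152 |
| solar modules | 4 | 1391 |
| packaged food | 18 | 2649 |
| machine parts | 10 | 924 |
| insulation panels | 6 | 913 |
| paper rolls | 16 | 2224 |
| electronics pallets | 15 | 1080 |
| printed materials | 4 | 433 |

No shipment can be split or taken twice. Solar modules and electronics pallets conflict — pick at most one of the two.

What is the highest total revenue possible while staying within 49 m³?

8604

Filling by ratio: hardware kits + solar modules + packaged food + insulation panels + printed materials for 8538, with 5 m³ left unused.
Dropping packaged food and printed materials frees 22 m³; slotting in machine parts + paper rolls (26 m³) lifts the total to 8604 at 48 m³.
Every other selection either busts 49 m³ or breaks a pairing rule or fails to beat 8604.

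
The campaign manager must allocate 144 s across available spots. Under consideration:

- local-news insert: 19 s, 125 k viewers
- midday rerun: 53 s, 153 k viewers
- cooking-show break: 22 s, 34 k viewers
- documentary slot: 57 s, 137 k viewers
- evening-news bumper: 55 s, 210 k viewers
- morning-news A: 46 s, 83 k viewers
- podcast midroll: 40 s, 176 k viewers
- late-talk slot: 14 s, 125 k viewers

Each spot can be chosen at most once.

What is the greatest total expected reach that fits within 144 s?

636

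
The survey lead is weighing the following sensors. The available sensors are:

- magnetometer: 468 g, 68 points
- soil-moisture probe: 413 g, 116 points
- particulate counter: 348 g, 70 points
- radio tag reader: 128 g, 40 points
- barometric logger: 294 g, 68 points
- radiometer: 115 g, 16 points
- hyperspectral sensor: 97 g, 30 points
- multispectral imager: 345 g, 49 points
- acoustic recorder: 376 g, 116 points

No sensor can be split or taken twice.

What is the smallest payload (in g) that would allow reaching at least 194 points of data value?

716

Need the lightest bundle worth ≥ 194.
radio tag reader + radiometer + hyperspectral sensor + acoustic recorder: 202 data value at 716 g.
No combination under 716 g hits 194.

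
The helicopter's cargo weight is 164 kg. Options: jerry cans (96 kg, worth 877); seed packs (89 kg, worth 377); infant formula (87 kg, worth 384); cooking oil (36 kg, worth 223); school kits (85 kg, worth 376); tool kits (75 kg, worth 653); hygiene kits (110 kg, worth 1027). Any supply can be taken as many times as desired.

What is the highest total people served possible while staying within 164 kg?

1306

Greedy by ratio would take cooking oil + hygiene kits: 146 kg used, total 1250.
The 146 kg tied up in cooking oil and hygiene kits is better spent on 2×tool kits — total rises to 1306 (150 kg).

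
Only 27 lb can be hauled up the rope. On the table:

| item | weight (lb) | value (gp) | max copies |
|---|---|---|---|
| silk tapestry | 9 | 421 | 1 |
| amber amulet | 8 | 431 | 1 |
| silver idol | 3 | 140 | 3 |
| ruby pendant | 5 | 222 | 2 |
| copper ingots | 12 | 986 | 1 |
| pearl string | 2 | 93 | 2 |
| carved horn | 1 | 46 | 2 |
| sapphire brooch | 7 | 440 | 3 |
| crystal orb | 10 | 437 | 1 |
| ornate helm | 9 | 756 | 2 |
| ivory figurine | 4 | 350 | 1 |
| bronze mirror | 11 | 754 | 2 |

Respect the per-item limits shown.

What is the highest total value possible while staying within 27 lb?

2185

Taking the top-ratio items first gives silver idol + pearl string + 2×ornate helm + ivory figurine for 2095 (27 lb).
Dropping silver idol and ornate helm frees 12 lb; slotting in copper ingots (12 lb) lifts the total to 2185 at 27 lb.
Nothing else within 27 lb beats 2185.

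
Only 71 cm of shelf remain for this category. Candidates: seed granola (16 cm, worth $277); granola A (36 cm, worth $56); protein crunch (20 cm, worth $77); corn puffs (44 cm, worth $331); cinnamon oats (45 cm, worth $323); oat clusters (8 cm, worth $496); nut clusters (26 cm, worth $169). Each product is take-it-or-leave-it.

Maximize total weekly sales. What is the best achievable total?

By weekly sales per cm: oat clusters 62.00, seed granola 17.31, corn puffs 7.52 lead.
Seed granola + corn puffs + oat clusters uses 68 of the 71 cm and totals 1104.

1104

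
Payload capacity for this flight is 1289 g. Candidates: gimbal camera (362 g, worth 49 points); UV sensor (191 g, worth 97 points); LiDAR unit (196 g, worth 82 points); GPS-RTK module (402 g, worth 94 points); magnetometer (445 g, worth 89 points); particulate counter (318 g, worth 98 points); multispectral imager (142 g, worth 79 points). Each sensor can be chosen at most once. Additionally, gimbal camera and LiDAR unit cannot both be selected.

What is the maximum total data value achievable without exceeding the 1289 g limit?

450

Density check — multispectral imager 0.56, UV sensor 0.51, LiDAR unit 0.42 are the best per g.
The ratio ordering already packs tightly: UV sensor + LiDAR unit + GPS-RTK module + particulate counter + multispectral imager, 1249 g, 450.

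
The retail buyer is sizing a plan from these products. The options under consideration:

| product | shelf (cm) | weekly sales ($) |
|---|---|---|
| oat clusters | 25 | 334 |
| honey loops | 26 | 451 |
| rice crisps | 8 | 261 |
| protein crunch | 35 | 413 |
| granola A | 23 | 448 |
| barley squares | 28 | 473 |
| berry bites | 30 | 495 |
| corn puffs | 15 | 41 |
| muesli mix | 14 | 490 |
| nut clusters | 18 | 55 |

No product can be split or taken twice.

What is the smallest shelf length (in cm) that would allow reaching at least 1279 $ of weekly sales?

Need the lightest bundle worth ≥ 1279.
Taking honey loops + granola A + muesli mix gives 1389 (≥ 1279) for 63 cm.
Any bundle with less than 63 cm falls short of 1279.

63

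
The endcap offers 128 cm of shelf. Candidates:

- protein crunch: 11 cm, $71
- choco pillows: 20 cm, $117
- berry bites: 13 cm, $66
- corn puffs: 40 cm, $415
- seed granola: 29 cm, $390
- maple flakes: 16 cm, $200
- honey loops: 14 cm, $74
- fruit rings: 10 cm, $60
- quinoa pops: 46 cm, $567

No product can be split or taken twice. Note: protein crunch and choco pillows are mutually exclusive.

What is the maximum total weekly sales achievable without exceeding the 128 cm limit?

1443

The ratio heuristic lands on protein crunch + seed granola + maple flakes + honey loops + fruit rings + quinoa pops (1362) but leaves 2 cm idle.
The 40 cm tied up in maple flakes and honey loops and fruit rings is better spent on corn puffs — total rises to 1443 (126 cm).
Every other selection either busts 128 cm or breaks a pairing rule or fails to beat 1443.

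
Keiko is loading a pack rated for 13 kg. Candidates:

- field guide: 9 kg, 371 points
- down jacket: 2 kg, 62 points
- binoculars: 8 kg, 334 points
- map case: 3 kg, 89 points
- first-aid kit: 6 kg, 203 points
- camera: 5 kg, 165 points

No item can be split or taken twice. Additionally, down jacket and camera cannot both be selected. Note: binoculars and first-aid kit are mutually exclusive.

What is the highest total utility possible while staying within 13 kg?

499

Ranking by ratio (utility/kg): binoculars 41.75, field guide 41.22, first-aid kit 33.83, camera 33.00.
Binoculars + camera uses 13 of the 13 kg and totals 499.
An exhaustive check of the 64 subsets confirms 499.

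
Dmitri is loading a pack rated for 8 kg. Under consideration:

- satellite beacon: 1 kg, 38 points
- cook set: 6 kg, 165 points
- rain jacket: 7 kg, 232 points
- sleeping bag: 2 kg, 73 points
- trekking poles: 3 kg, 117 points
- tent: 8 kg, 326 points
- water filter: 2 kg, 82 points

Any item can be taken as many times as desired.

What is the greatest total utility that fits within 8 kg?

328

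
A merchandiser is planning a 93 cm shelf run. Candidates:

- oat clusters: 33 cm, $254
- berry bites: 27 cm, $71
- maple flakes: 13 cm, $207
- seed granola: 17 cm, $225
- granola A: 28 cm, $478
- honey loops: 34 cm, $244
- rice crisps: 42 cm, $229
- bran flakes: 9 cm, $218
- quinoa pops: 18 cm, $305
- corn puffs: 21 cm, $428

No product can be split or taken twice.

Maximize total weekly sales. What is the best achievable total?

A density-first pass picks maple flakes + granola A + bran flakes + quinoa pops + corn puffs — 1636 at 89 cm.
Dropping maple flakes frees 13 cm; slotting in seed granola (17 cm) lifts the total to 1654 at 93 cm.
Runner-up maple flakes + granola A + bran flakes + quinoa pops + corn puffs tops out at 1636.

1654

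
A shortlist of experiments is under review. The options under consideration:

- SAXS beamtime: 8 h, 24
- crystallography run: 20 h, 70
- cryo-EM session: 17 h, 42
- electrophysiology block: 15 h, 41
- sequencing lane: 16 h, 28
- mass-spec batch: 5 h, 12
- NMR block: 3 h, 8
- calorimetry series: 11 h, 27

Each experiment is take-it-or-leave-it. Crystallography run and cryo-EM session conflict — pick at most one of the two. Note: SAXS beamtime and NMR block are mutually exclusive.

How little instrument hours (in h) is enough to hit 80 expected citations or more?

Look for the lowest-instrument combination reaching 80.
crystallography run + mass-spec batch: 82 expected citations at 25 h.
No combination under 25 h hits 80.

25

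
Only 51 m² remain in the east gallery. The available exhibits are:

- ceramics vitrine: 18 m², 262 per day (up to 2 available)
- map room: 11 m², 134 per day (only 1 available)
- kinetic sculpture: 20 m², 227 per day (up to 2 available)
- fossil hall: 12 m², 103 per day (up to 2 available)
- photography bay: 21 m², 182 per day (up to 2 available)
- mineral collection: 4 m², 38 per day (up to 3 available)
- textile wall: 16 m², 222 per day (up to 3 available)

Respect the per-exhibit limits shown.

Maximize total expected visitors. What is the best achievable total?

A density-first pass picks 2×ceramics vitrine + map room + mineral collection — 696 at 51 m².
The 33 m² tied up in ceramics vitrine and map room and mineral collection is better spent on 2×textile wall — total rises to 706 (50 m²).
That's the maximum — no swap from here does better than 706.

706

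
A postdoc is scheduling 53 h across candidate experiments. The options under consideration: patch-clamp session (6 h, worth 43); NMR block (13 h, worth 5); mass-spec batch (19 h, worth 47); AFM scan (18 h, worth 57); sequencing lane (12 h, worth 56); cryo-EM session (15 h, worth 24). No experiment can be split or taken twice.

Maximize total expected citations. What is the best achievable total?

Taking patch-clamp session + AFM scan + sequencing lane + cryo-EM session: 51 h used, 180 in expected citations.
Every other selection either busts 53 h or fails to beat 180.

180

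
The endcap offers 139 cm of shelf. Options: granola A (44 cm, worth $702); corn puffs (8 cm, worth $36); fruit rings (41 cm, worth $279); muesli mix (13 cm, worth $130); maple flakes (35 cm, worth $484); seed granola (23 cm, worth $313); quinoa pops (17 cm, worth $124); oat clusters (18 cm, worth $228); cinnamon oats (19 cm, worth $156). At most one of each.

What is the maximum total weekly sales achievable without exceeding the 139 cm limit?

Taking the top-ratio products first gives granola A + muesli mix + maple flakes + seed granola + oat clusters for 1857 (133 cm).
Replace muesli mix with cinnamon oats: the trade gains 26 net, giving 1883 at 139 cm.
Runner-up granola A + muesli mix + maple flakes + seed granola + oat clusters tops out at 1857.

1883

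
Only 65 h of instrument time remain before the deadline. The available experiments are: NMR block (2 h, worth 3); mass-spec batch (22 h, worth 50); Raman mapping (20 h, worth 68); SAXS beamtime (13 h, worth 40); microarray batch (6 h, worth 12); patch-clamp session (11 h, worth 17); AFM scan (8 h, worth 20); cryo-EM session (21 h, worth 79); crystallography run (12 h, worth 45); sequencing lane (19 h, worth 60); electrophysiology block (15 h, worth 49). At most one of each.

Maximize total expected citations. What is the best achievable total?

224

Greedy by ratio would take NMR block + Raman mapping + AFM scan + cryo-EM session + crystallography run: 63 h used, total 215.
But SAXS beamtime + cryo-EM session + crystallography run + sequencing lane fits in 65 h and reaches 224.
Next best is Raman mapping + AFM scan + cryo-EM session + electrophysiology block at 216 (64 h) — short by 8.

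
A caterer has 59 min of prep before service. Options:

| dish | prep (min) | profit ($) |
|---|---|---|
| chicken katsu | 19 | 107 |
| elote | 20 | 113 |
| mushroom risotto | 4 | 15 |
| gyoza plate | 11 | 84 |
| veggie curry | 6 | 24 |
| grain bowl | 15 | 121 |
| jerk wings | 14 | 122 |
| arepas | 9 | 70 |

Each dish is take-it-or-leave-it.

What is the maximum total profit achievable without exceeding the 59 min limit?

436

Density check — jerk wings 8.71, grain bowl 8.07, arepas 7.78, gyoza plate 7.64 are the best per min.
Mushroom risotto + gyoza plate + veggie curry + grain bowl + jerk wings + arepas uses 59 of the 59 min and totals 436.
An exhaustive check of the 256 subsets confirms 436.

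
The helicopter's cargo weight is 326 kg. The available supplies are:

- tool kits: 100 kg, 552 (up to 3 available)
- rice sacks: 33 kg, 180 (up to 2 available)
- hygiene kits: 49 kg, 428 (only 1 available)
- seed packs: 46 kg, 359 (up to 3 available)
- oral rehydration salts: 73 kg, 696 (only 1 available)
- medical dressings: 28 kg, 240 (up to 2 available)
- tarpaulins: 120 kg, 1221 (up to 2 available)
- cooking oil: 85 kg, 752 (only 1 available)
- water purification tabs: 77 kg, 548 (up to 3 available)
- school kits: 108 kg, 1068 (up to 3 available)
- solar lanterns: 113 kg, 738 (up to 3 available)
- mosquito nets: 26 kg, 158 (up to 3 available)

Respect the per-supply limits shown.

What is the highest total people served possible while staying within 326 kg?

3204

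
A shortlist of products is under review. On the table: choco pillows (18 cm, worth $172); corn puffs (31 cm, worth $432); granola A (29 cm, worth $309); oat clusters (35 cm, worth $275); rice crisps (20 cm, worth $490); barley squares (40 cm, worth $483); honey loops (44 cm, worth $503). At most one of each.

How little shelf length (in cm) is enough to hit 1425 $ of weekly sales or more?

Look for the lowest-shelf combination reaching 1425.
corn puffs + rice crisps + honey loops: 1425 weekly sales at 95 cm.
Any bundle with less than 95 cm falls short of 1425.

95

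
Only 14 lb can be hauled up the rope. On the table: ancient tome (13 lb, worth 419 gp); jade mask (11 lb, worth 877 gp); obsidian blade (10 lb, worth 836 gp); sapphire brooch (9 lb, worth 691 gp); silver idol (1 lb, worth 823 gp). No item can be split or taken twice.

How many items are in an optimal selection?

The maximum value within 14 lb is 1700.
One optimal bundle: jade mask + silver idol (12 lb).
All optima have 2 items.

2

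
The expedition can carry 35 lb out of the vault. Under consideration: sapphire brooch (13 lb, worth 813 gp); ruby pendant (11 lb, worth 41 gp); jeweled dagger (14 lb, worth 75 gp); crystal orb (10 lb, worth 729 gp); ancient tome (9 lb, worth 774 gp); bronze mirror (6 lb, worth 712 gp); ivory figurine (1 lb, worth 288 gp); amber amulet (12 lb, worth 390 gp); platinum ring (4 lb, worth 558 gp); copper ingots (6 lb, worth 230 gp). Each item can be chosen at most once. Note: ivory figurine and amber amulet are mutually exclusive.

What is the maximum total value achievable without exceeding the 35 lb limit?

3145

The ratio heuristic lands on crystal orb + ancient tome + bronze mirror + ivory figurine + platinum ring (3061) but leaves 5 lb idle.
Dropping crystal orb frees 10 lb; slotting in sapphire brooch (13 lb) lifts the total to 3145 at 33 lb.
Nothing else feasible within 35 lb beats 3145.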